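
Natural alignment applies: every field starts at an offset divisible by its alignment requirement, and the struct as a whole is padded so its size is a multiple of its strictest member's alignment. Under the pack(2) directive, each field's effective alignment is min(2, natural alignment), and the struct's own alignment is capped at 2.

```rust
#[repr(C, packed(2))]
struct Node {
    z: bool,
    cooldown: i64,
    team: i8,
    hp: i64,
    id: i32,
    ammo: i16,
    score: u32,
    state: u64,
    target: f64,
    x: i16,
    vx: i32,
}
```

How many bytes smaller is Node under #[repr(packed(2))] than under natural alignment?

20

natural layout:
  @0: z [1B, align 1] → 1
  +7 pad (align 8)
  @8: cooldown [8B, align 8] → 16
  @16: team [1B, align 1] → 17
  +7 pad (align 8)
  @24: hp [8B, align 8] → 32
  @32: id [4B, align 4] → 36
  @36: ammo [2B, align 2] → 38
  +2 pad (align 4)
  @40: score [4B, align 4] → 44
  +4 pad (align 8)
  @48: state [8B, align 8] → 56
  @56: target [8B, align 8] → 64
  @64: x [2B, align 2] → 66
  +2 pad (align 4)
  @68: vx [4B, align 4] → 72
  size 72, align 8
packed(2) layout:
  @0: z [1B, align 1] → 1
  +1 pad (align 2)
  @2: cooldown [8B, align 2] → 10
  @10: team [1B, align 1] → 11
  +1 pad (align 2)
  @12: hp [8B, align 2] → 20
  @20: id [4B, align 2] → 24
  @24: ammo [2B, align 2] → 26
  @26: score [4B, align 2] → 30
  @30: state [8B, align 2] → 38
  @38: target [8B, align 2] → 46
  @46: x [2B, align 2] → 48
  @48: vx [4B, align 2] → 52
  size 52, align 2
72 − 52 = 20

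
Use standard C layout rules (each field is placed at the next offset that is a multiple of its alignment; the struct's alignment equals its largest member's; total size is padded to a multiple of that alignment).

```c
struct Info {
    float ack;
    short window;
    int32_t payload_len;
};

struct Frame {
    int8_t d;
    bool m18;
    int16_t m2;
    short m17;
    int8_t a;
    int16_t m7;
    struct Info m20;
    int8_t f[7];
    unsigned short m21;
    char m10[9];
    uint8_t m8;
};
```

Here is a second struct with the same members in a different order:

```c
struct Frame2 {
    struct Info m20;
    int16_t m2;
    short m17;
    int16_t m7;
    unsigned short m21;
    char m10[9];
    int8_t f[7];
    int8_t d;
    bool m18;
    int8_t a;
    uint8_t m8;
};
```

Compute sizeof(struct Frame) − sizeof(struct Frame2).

Info: @0: ack [4B, align 4] → 4; @4: window [2B, align 2] → 6; +2 pad (align 4); @8: payload_len [4B, align 4] → 12; size 12, align 4
@0: d [1B, align 1] → 1
@1: m18 [1B, align 1] → 2
@2: m2 [2B, align 2] → 4
@4: m17 [2B, align 2] → 6
@6: a [1B, align 1] → 7
+1 pad (align 2)
@8: m7 [2B, align 2] → 10
+2 pad (align 4)
@12: m20 [12B, align 4] → 24
@24: f [7B, align 1] → 31
+1 pad (align 2)
@32: m21 [2B, align 2] → 34
@34: m10 [9B, align 1] → 43
@43: m8 [1B, align 1] → 44
size 44, align 4
— Frame2 —
@0: m20 [12B, align 4] → 12
@12: m2 [2B, align 2] → 14
@14: m17 [2B, align 2] → 16
@16: m7 [2B, align 2] → 18
@18: m21 [2B, align 2] → 20
@20: m10 [9B, align 1] → 29
@29: f [7B, align 1] → 36
@36: d [1B, align 1] → 37
@37: m18 [1B, align 1] → 38
@38: a [1B, align 1] → 39
@39: m8 [1B, align 1] → 40
size 40, align 4
44 − 40 = 4

4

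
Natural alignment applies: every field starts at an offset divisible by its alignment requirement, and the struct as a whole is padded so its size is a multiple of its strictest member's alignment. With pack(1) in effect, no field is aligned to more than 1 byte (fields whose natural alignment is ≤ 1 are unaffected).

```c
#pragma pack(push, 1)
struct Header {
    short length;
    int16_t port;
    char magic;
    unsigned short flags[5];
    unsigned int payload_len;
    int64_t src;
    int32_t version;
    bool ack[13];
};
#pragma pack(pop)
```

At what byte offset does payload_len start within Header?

@0: length [2B, align 1] → 2
@2: port [2B, align 1] → 4
@4: magic [1B, align 1] → 5
@5: flags [10B, align 1] → 15
@15: payload_len [4B, align 1] → 19

15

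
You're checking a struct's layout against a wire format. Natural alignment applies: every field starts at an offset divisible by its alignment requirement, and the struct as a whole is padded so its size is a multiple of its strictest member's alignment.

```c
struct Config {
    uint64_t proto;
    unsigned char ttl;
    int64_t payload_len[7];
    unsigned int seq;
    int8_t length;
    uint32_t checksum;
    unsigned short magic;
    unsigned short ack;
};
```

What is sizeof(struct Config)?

proto at 0 (size 8, align 8) → ends 8
ttl at 8 (size 1, align 1) → ends 9
pad 7 to align 8 for payload_len
payload_len at 16 (size 56, align 8) → ends 72
seq at 72 (size 4, align 4) → ends 76
length at 76 (size 1, align 1) → ends 77
pad 3 to align 4 for checksum
checksum at 80 (size 4, align 4) → ends 84
magic at 84 (size 2, align 2) → ends 86
ack at 86 (size 2, align 2) → ends 88
total 88 bytes, alignment 8

88 bytes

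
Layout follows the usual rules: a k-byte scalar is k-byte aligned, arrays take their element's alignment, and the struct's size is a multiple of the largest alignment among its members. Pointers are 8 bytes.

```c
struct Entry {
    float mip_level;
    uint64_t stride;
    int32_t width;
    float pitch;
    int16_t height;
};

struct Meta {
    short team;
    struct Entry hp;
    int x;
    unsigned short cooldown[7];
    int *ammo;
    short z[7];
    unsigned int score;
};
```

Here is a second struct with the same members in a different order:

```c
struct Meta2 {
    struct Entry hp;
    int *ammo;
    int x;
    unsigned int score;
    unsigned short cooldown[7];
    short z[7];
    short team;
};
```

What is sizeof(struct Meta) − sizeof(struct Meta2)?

Entry: mip_level at 0 (size 4, align 4) → ends 4; pad 4 to align 8 for stride; stride at 8 (size 8, align 8) → ends 16; width at 16 (size 4, align 4) → ends 20; pitch at 20 (size 4, align 4) → ends 24; height at 24 (size 2, align 2) → ends 26; tail pad 6 to reach multiple of 8; total 32 bytes, alignment 8
team at 0 (size 2, align 2) → ends 2
pad 6 to align 8 for hp
hp at 8 (size 32, align 8) → ends 40
x at 40 (size 4, align 4) → ends 44
cooldown at 44 (size 14, align 2) → ends 58
pad 6 to align 8 for ammo
ammo at 64 (size 8, align 8) → ends 72
z at 72 (size 14, align 2) → ends 86
pad 2 to align 4 for score
score at 88 (size 4, align 4) → ends 92
tail pad 4 to reach multiple of 8
total 96 bytes, alignment 8
— Meta2 —
hp at 0 (size 32, align 8) → ends 32
ammo at 32 (size 8, align 8) → ends 40
x at 40 (size 4, align 4) → ends 44
score at 44 (size 4, align 4) → ends 48
cooldown at 48 (size 14, align 2) → ends 62
z at 62 (size 14, align 2) → ends 76
team at 76 (size 2, align 2) → ends 78
tail pad 2 to reach multiple of 8
total 80 bytes, alignment 8
96 − 80 = 16

16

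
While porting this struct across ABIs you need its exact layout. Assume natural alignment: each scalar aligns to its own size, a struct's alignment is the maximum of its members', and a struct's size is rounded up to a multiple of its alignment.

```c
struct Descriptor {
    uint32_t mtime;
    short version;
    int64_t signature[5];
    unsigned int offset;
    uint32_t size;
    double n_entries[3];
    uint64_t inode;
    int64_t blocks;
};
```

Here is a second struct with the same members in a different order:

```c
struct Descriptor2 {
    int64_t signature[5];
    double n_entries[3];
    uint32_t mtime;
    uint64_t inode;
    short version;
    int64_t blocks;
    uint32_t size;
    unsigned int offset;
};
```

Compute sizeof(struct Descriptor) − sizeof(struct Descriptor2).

-8

mtime at 0 (size 4, align 4) → ends 4
version at 4 (size 2, align 2) → ends 6
pad 2 to align 8 for signature
signature at 8 (size 40, align 8) → ends 48
offset at 48 (size 4, align 4) → ends 52
size at 52 (size 4, align 4) → ends 56
n_entries at 56 (size 24, align 8) → ends 80
inode at 80 (size 8, align 8) → ends 88
blocks at 88 (size 8, align 8) → ends 96
total 96 bytes, alignment 8
— Descriptor2 —
signature at 0 (size 40, align 8) → ends 40
n_entries at 40 (size 24, align 8) → ends 64
mtime at 64 (size 4, align 4) → ends 68
pad 4 to align 8 for inode
inode at 72 (size 8, align 8) → ends 80
version at 80 (size 2, align 2) → ends 82
pad 6 to align 8 for blocks
blocks at 88 (size 8, align 8) → ends 96
size at 96 (size 4, align 4) → ends 100
offset at 100 (size 4, align 4) → ends 104
total 104 bytes, alignment 8
96 − 104 = -8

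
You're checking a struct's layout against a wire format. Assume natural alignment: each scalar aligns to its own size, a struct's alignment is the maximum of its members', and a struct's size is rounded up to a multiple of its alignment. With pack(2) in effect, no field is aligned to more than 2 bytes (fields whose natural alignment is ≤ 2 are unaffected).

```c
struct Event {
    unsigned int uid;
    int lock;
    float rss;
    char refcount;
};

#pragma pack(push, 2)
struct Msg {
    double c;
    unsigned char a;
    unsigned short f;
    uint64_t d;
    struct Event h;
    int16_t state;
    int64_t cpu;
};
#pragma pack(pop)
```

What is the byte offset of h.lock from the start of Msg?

24

Event: @0: uid [4B, align 4] → 4; @4: lock [4B, align 4] → 8; @8: rss [4B, align 4] → 12; @12: refcount [1B, align 1] → 13; +3 tail pad (align 4); size 16, align 4
@0: c [8B, align 2] → 8
@8: a [1B, align 1] → 9
+1 pad (align 2)
@10: f [2B, align 2] → 12
@12: d [8B, align 2] → 20
@20: h [16B, align 2] → 36
within Event: lock at 4
20 + 4 = 24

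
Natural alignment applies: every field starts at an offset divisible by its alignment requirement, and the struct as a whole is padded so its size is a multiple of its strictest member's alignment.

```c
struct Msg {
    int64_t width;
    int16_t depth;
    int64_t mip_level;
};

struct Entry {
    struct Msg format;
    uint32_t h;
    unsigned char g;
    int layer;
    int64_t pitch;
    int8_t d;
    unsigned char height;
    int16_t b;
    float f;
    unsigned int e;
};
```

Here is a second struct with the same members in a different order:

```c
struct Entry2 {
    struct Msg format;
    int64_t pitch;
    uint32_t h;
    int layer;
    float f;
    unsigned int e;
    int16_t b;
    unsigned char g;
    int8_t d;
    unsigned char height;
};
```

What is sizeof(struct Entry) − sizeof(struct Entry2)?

8

Msg: 0..8  width  (8B, 8-aligned); 8..10  depth  (2B, 2-aligned); 10..16  -- padding (6B); 16..24  mip_level  (8B, 8-aligned); sizeof = 24, alignof = 8
0..24  format  (24B, 8-aligned)
24..28  h  (4B, 4-aligned)
28..29  g  (1B, 1-aligned)
29..32  -- padding (3B)
32..36  layer  (4B, 4-aligned)
36..40  -- padding (4B)
40..48  pitch  (8B, 8-aligned)
48..49  d  (1B, 1-aligned)
49..50  height  (1B, 1-aligned)
50..52  b  (2B, 2-aligned)
52..56  f  (4B, 4-aligned)
56..60  e  (4B, 4-aligned)
60..64  -- tail padding (4B)
sizeof = 64, alignof = 8
— Entry2 —
0..24  format  (24B, 8-aligned)
24..32  pitch  (8B, 8-aligned)
32..36  h  (4B, 4-aligned)
36..40  layer  (4B, 4-aligned)
40..44  f  (4B, 4-aligned)
44..48  e  (4B, 4-aligned)
48..50  b  (2B, 2-aligned)
50..51  g  (1B, 1-aligned)
51..52  d  (1B, 1-aligned)
52..53  height  (1B, 1-aligned)
53..56  -- tail padding (3B)
sizeof = 56, alignof = 8
64 − 56 = 8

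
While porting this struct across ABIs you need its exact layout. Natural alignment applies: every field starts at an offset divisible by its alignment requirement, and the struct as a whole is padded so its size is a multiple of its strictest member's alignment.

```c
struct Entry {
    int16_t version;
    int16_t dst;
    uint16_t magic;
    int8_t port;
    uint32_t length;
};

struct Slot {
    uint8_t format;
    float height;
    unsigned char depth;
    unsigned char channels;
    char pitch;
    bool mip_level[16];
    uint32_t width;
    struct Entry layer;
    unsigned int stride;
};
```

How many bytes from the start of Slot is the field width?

Entry: 0..2  version  (2B, 2-aligned); 2..4  dst  (2B, 2-aligned); 4..6  magic  (2B, 2-aligned); 6..7  port  (1B, 1-aligned); 7..8  -- padding (1B); 8..12  length  (4B, 4-aligned); sizeof = 12, alignof = 4
0..1  format  (1B, 1-aligned)
1..4  -- padding (3B)
4..8  height  (4B, 4-aligned)
8..9  depth  (1B, 1-aligned)
9..10  channels  (1B, 1-aligned)
10..11  pitch  (1B, 1-aligned)
11..27  mip_level  (16B, 1-aligned)
27..28  -- padding (1B)
28..32  width  (4B, 4-aligned)

28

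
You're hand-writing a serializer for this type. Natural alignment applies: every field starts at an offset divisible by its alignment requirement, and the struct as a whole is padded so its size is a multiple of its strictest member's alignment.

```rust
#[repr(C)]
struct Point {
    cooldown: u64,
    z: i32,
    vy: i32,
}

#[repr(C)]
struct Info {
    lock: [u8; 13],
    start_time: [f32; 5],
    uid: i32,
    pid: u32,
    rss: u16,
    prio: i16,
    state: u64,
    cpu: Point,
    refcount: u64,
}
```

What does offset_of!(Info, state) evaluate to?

Point: cooldown at 0 (size 8, align 8) → ends 8; z at 8 (size 4, align 4) → ends 12; vy at 12 (size 4, align 4) → ends 16; total 16 bytes, alignment 8
lock at 0 (size 13, align 1) → ends 13
pad 3 to align 4 for start_time
start_time at 16 (size 20, align 4) → ends 36
uid at 36 (size 4, align 4) → ends 40
pid at 40 (size 4, align 4) → ends 44
rss at 44 (size 2, align 2) → ends 46
prio at 46 (size 2, align 2) → ends 48
state at 48 (size 8, align 8) → ends 56

48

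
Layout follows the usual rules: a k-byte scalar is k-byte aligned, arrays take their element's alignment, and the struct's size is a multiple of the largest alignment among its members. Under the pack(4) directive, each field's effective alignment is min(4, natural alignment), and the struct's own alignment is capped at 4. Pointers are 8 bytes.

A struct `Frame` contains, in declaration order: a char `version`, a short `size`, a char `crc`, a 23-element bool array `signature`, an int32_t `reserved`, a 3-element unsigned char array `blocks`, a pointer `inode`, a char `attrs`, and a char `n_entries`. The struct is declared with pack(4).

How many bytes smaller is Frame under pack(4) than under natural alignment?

8

natural layout:
  version at 0 (size 1, align 1) → ends 1
  pad 1 to align 2 for size
  size at 2 (size 2, align 2) → ends 4
  crc at 4 (size 1, align 1) → ends 5
  signature at 5 (size 23, align 1) → ends 28
  reserved at 28 (size 4, align 4) → ends 32
  blocks at 32 (size 3, align 1) → ends 35
  pad 5 to align 8 for inode
  inode at 40 (size 8, align 8) → ends 48
  attrs at 48 (size 1, align 1) → ends 49
  n_entries at 49 (size 1, align 1) → ends 50
  tail pad 6 to reach multiple of 8
  total 56 bytes, alignment 8
packed(4) layout:
  version at 0 (size 1, align 1) → ends 1
  pad 1 to align 2 for size
  size at 2 (size 2, align 2) → ends 4
  crc at 4 (size 1, align 1) → ends 5
  signature at 5 (size 23, align 1) → ends 28
  reserved at 28 (size 4, align 4) → ends 32
  blocks at 32 (size 3, align 1) → ends 35
  pad 1 to align 4 for inode
  inode at 36 (size 8, align 4) → ends 44
  attrs at 44 (size 1, align 1) → ends 45
  n_entries at 45 (size 1, align 1) → ends 46
  tail pad 2 to reach multiple of 4
  total 48 bytes, alignment 4
56 − 48 = 8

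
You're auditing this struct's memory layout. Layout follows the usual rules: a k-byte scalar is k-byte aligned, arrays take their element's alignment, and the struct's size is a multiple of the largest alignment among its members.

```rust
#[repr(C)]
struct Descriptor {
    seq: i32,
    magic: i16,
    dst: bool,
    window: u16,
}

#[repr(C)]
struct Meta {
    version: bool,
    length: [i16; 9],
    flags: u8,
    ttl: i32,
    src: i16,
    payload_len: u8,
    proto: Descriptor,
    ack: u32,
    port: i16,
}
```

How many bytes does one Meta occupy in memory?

52 bytes

Descriptor: 0..4  seq  (4B, 4-aligned); 4..6  magic  (2B, 2-aligned); 6..7  dst  (1B, 1-aligned); 7..8  -- padding (1B); 8..10  window  (2B, 2-aligned); 10..12  -- tail padding (2B); sizeof = 12, alignof = 4
0..1  version  (1B, 1-aligned)
1..2  -- padding (1B)
2..20  length  (18B, 2-aligned)
20..21  flags  (1B, 1-aligned)
21..24  -- padding (3B)
24..28  ttl  (4B, 4-aligned)
28..30  src  (2B, 2-aligned)
30..31  payload_len  (1B, 1-aligned)
31..32  -- padding (1B)
32..44  proto  (12B, 4-aligned)
44..48  ack  (4B, 4-aligned)
48..50  port  (2B, 2-aligned)
50..52  -- tail padding (2B)
sizeof = 52, alignof = 4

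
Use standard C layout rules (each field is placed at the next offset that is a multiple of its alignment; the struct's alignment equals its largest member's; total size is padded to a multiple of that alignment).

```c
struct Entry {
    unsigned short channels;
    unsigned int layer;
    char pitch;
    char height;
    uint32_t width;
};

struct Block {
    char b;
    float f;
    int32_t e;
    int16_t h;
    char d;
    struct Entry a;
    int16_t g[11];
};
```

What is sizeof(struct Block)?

Entry: channels at 0 (size 2, align 2) → ends 2; pad 2 to align 4 for layer; layer at 4 (size 4, align 4) → ends 8; pitch at 8 (size 1, align 1) → ends 9; height at 9 (size 1, align 1) → ends 10; pad 2 to align 4 for width; width at 12 (size 4, align 4) → ends 16; total 16 bytes, alignment 4
b at 0 (size 1, align 1) → ends 1
pad 3 to align 4 for f
f at 4 (size 4, align 4) → ends 8
e at 8 (size 4, align 4) → ends 12
h at 12 (size 2, align 2) → ends 14
d at 14 (size 1, align 1) → ends 15
pad 1 to align 4 for a
a at 16 (size 16, align 4) → ends 32
g at 32 (size 22, align 2) → ends 54
tail pad 2 to reach multiple of 4
total 56 bytes, alignment 4

56 bytes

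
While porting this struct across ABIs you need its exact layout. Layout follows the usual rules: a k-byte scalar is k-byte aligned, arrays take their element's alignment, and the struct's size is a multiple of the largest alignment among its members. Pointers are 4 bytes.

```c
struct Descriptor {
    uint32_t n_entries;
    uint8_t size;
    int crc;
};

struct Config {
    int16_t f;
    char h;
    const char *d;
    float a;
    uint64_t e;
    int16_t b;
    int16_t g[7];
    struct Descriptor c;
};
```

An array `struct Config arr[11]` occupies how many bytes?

616

Descriptor: @0: n_entries [4B, align 4] → 4; @4: size [1B, align 1] → 5; +3 pad (align 4); @8: crc [4B, align 4] → 12; size 12, align 4
@0: f [2B, align 2] → 2
@2: h [1B, align 1] → 3
+1 pad (align 4)
@4: d [4B, align 4] → 8
@8: a [4B, align 4] → 12
+4 pad (align 8)
@16: e [8B, align 8] → 24
@24: b [2B, align 2] → 26
@26: g [14B, align 2] → 40
@40: c [12B, align 4] → 52
+4 tail pad (align 8)
size 56, align 8
array of 11: 11 × 56 = 616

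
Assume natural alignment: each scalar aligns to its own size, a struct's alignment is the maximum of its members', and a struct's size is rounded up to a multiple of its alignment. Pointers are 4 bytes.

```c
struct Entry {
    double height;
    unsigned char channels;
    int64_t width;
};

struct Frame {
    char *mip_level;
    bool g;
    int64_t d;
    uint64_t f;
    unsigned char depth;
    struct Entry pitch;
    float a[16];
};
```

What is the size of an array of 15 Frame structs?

Entry: height at 0 (size 8, align 8) → ends 8; channels at 8 (size 1, align 1) → ends 9; pad 7 to align 8 for width; width at 16 (size 8, align 8) → ends 24; total 24 bytes, alignment 8
mip_level at 0 (size 4, align 4) → ends 4
g at 4 (size 1, align 1) → ends 5
pad 3 to align 8 for d
d at 8 (size 8, align 8) → ends 16
f at 16 (size 8, align 8) → ends 24
depth at 24 (size 1, align 1) → ends 25
pad 7 to align 8 for pitch
pitch at 32 (size 24, align 8) → ends 56
a at 56 (size 64, align 4) → ends 120
total 120 bytes, alignment 8
array of 15: 15 × 120 = 1800

1800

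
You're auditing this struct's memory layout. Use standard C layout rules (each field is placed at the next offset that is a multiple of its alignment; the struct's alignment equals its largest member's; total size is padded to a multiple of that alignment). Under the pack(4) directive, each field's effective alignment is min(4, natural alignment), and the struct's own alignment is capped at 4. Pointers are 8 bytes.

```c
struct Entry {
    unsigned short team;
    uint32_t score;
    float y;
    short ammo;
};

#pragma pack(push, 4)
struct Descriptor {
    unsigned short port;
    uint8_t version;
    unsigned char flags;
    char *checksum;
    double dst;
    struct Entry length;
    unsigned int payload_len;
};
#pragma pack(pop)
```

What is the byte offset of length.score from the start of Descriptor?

Entry: team at 0 (size 2, align 2) → ends 2; pad 2 to align 4 for score; score at 4 (size 4, align 4) → ends 8; y at 8 (size 4, align 4) → ends 12; ammo at 12 (size 2, align 2) → ends 14; tail pad 2 to reach multiple of 4; total 16 bytes, alignment 4
port at 0 (size 2, align 2) → ends 2
version at 2 (size 1, align 1) → ends 3
flags at 3 (size 1, align 1) → ends 4
checksum at 4 (size 8, align 4) → ends 12
dst at 12 (size 8, align 4) → ends 20
length at 20 (size 16, align 4) → ends 36
within Entry: score at 4
20 + 4 = 24

24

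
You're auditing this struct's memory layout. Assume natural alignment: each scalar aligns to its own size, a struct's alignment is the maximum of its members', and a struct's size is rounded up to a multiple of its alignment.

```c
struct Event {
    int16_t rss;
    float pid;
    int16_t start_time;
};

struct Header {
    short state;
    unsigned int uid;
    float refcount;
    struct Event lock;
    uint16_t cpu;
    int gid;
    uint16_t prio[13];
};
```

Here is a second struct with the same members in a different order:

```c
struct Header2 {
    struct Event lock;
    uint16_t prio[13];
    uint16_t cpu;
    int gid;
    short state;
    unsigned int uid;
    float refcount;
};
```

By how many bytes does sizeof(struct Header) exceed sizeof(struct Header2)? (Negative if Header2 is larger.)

4

Event: @0: rss [2B, align 2] → 2; +2 pad (align 4); @4: pid [4B, align 4] → 8; @8: start_time [2B, align 2] → 10; +2 tail pad (align 4); size 12, align 4
@0: state [2B, align 2] → 2
+2 pad (align 4)
@4: uid [4B, align 4] → 8
@8: refcount [4B, align 4] → 12
@12: lock [12B, align 4] → 24
@24: cpu [2B, align 2] → 26
+2 pad (align 4)
@28: gid [4B, align 4] → 32
@32: prio [26B, align 2] → 58
+2 tail pad (align 4)
size 60, align 4
— Header2 —
@0: lock [12B, align 4] → 12
@12: prio [26B, align 2] → 38
@38: cpu [2B, align 2] → 40
@40: gid [4B, align 4] → 44
@44: state [2B, align 2] → 46
+2 pad (align 4)
@48: uid [4B, align 4] → 52
@52: refcount [4B, align 4] → 56
size 56, align 4
60 − 56 = 4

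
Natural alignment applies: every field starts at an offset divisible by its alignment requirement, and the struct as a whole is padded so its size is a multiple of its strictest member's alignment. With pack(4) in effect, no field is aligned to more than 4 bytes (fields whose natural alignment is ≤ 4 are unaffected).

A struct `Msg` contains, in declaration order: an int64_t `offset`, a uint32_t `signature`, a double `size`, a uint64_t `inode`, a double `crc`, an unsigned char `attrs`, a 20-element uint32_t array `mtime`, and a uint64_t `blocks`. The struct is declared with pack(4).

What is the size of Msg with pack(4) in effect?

offset at 0 (size 8, align 4) → ends 8
signature at 8 (size 4, align 4) → ends 12
size at 12 (size 8, align 4) → ends 20
inode at 20 (size 8, align 4) → ends 28
crc at 28 (size 8, align 4) → ends 36
attrs at 36 (size 1, align 1) → ends 37
pad 3 to align 4 for mtime
mtime at 40 (size 80, align 4) → ends 120
blocks at 120 (size 8, align 4) → ends 128
total 128 bytes, alignment 4

128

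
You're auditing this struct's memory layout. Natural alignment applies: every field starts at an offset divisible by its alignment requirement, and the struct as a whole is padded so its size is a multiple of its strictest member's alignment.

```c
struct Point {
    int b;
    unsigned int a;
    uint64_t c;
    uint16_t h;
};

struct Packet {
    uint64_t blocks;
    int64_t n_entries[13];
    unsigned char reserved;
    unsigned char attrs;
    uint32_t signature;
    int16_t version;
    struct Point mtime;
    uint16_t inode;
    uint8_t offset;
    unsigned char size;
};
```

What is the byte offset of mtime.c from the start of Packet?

136

Point: @0: b [4B, align 4] → 4; @4: a [4B, align 4] → 8; @8: c [8B, align 8] → 16; @16: h [2B, align 2] → 18; +6 tail pad (align 8); size 24, align 8
@0: blocks [8B, align 8] → 8
@8: n_entries [104B, align 8] → 112
@112: reserved [1B, align 1] → 113
@113: attrs [1B, align 1] → 114
+2 pad (align 4)
@116: signature [4B, align 4] → 120
@120: version [2B, align 2] → 122
+6 pad (align 8)
@128: mtime [24B, align 8] → 152
within Point: c at 8
128 + 8 = 136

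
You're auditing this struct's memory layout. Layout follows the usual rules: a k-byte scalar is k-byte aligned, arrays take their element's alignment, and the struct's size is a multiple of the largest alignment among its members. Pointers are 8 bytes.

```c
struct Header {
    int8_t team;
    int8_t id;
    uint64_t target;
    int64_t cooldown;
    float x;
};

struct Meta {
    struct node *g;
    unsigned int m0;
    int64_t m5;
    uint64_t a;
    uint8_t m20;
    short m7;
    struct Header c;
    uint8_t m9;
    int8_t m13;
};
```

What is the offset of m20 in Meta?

32

Header: @0: team [1B, align 1] → 1; @1: id [1B, align 1] → 2; +6 pad (align 8); @8: target [8B, align 8] → 16; @16: cooldown [8B, align 8] → 24; @24: x [4B, align 4] → 28; +4 tail pad (align 8); size 32, align 8
@0: g [8B, align 8] → 8
@8: m0 [4B, align 4] → 12
+4 pad (align 8)
@16: m5 [8B, align 8] → 24
@24: a [8B, align 8] → 32
@32: m20 [1B, align 1] → 33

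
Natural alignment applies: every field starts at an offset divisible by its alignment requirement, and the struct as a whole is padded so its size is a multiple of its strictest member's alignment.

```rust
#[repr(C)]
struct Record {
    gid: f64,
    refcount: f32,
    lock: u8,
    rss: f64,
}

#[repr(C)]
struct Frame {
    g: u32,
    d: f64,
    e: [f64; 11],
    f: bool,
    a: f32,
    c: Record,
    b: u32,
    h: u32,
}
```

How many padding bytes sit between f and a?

Record: @0: gid [8B, align 8] → 8; @8: refcount [4B, align 4] → 12; @12: lock [1B, align 1] → 13; +3 pad (align 8); @16: rss [8B, align 8] → 24; size 24, align 8
@0: g [4B, align 4] → 4
+4 pad (align 8)
@8: d [8B, align 8] → 16
@16: e [88B, align 8] → 104
@104: f [1B, align 1] → 105
+3 pad (align 4)
@108: a [4B, align 4] → 112

3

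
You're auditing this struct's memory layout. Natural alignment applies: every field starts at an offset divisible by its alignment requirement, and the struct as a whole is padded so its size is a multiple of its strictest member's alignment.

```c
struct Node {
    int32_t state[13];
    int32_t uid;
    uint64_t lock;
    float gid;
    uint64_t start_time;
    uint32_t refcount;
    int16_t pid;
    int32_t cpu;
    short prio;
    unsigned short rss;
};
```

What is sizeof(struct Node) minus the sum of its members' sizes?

@0: state [52B, align 4] → 52
@52: uid [4B, align 4] → 56
@56: lock [8B, align 8] → 64
@64: gid [4B, align 4] → 68
+4 pad (align 8)
@72: start_time [8B, align 8] → 80
@80: refcount [4B, align 4] → 84
@84: pid [2B, align 2] → 86
+2 pad (align 4)
@88: cpu [4B, align 4] → 92
@92: prio [2B, align 2] → 94
@94: rss [2B, align 2] → 96
size 96, align 8
data bytes 90, size 96 → padding 6

6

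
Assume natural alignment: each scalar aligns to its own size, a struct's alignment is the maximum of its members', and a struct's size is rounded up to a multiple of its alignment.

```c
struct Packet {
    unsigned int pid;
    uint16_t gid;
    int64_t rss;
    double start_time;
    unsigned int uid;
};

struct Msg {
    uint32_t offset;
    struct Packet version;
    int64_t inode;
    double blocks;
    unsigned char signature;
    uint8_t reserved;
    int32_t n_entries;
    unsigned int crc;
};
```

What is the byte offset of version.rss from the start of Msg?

Packet: pid at 0 (size 4, align 4) → ends 4; gid at 4 (size 2, align 2) → ends 6; pad 2 to align 8 for rss; rss at 8 (size 8, align 8) → ends 16; start_time at 16 (size 8, align 8) → ends 24; uid at 24 (size 4, align 4) → ends 28; tail pad 4 to reach multiple of 8; total 32 bytes, alignment 8
offset at 0 (size 4, align 4) → ends 4
pad 4 to align 8 for version
version at 8 (size 32, align 8) → ends 40
within Packet: rss at 8
8 + 8 = 16

16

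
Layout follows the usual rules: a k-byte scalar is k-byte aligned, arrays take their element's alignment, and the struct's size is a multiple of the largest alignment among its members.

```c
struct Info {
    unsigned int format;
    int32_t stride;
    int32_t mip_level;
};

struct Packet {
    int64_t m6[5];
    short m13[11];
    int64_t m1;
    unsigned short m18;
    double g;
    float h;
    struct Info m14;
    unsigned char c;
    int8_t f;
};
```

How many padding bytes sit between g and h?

Info: @0: format [4B, align 4] → 4; @4: stride [4B, align 4] → 8; @8: mip_level [4B, align 4] → 12; size 12, align 4
@0: m6 [40B, align 8] → 40
@40: m13 [22B, align 2] → 62
+2 pad (align 8)
@64: m1 [8B, align 8] → 72
@72: m18 [2B, align 2] → 74
+6 pad (align 8)
@80: g [8B, align 8] → 88
@88: h [4B, align 4] → 92

0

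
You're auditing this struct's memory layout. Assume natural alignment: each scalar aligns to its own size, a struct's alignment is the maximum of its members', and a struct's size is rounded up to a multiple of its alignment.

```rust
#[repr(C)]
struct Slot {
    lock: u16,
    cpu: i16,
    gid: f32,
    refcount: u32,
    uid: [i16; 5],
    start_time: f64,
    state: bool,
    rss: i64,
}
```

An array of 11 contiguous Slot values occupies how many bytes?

528

lock at 0 (size 2, align 2) → ends 2
cpu at 2 (size 2, align 2) → ends 4
gid at 4 (size 4, align 4) → ends 8
refcount at 8 (size 4, align 4) → ends 12
uid at 12 (size 10, align 2) → ends 22
pad 2 to align 8 for start_time
start_time at 24 (size 8, align 8) → ends 32
state at 32 (size 1, align 1) → ends 33
pad 7 to align 8 for rss
rss at 40 (size 8, align 8) → ends 48
total 48 bytes, alignment 8
array of 11: 11 × 48 = 528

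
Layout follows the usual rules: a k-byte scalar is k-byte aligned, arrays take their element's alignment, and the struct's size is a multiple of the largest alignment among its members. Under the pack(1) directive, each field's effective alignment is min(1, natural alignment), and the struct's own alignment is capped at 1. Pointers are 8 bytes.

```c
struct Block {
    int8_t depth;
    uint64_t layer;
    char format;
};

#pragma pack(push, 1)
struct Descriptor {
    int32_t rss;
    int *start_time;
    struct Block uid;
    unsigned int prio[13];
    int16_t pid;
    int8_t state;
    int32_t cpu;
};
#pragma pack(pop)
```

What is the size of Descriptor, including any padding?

Block: depth at 0 (size 1, align 1) → ends 1; pad 7 to align 8 for layer; layer at 8 (size 8, align 8) → ends 16; format at 16 (size 1, align 1) → ends 17; tail pad 7 to reach multiple of 8; total 24 bytes, alignment 8
rss at 0 (size 4, align 1) → ends 4
start_time at 4 (size 8, align 1) → ends 12
uid at 12 (size 24, align 1) → ends 36
prio at 36 (size 52, align 1) → ends 88
pid at 88 (size 2, align 1) → ends 90
state at 90 (size 1, align 1) → ends 91
cpu at 91 (size 4, align 1) → ends 95
total 95 bytes, alignment 1

95 bytes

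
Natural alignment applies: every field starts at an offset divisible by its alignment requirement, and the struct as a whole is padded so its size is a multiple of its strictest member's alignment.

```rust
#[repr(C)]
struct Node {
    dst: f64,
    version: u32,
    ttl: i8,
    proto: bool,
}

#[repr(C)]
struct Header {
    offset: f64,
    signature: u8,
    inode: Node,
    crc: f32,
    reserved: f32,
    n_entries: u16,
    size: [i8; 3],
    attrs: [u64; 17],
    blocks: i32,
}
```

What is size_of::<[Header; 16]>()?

Node: dst at 0 (size 8, align 8) → ends 8; version at 8 (size 4, align 4) → ends 12; ttl at 12 (size 1, align 1) → ends 13; proto at 13 (size 1, align 1) → ends 14; tail pad 2 to reach multiple of 8; total 16 bytes, alignment 8
offset at 0 (size 8, align 8) → ends 8
signature at 8 (size 1, align 1) → ends 9
pad 7 to align 8 for inode
inode at 16 (size 16, align 8) → ends 32
crc at 32 (size 4, align 4) → ends 36
reserved at 36 (size 4, align 4) → ends 40
n_entries at 40 (size 2, align 2) → ends 42
size at 42 (size 3, align 1) → ends 45
pad 3 to align 8 for attrs
attrs at 48 (size 136, align 8) → ends 184
blocks at 184 (size 4, align 4) → ends 188
tail pad 4 to reach multiple of 8
total 192 bytes, alignment 8
array of 16: 16 × 192 = 3072

3072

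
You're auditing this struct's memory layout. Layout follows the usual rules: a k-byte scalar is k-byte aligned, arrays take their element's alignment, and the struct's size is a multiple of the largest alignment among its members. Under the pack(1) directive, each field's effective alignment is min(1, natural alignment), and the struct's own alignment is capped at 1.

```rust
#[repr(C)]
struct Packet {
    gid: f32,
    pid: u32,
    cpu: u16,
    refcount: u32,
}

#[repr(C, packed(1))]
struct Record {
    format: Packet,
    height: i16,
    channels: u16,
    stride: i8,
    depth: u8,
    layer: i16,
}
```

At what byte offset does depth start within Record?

21

Packet: @0: gid [4B, align 4] → 4; @4: pid [4B, align 4] → 8; @8: cpu [2B, align 2] → 10; +2 pad (align 4); @12: refcount [4B, align 4] → 16; size 16, align 4
@0: format [16B, align 1] → 16
@16: height [2B, align 1] → 18
@18: channels [2B, align 1] → 20
@20: stride [1B, align 1] → 21
@21: depth [1B, align 1] → 22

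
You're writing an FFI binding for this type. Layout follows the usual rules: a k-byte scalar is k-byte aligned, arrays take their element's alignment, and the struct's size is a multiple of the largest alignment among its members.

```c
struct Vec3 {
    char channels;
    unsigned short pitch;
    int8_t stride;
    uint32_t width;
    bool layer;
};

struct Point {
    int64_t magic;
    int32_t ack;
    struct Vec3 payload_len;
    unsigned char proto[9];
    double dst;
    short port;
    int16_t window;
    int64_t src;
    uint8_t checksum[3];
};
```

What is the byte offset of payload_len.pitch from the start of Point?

Vec3: 0..1  channels  (1B, 1-aligned); 1..2  -- padding (1B); 2..4  pitch  (2B, 2-aligned); 4..5  stride  (1B, 1-aligned); 5..8  -- padding (3B); 8..12  width  (4B, 4-aligned); 12..13  layer  (1B, 1-aligned); 13..16  -- tail padding (3B); sizeof = 16, alignof = 4
0..8  magic  (8B, 8-aligned)
8..12  ack  (4B, 4-aligned)
12..28  payload_len  (16B, 4-aligned)
within Vec3: pitch at 2
12 + 2 = 14

14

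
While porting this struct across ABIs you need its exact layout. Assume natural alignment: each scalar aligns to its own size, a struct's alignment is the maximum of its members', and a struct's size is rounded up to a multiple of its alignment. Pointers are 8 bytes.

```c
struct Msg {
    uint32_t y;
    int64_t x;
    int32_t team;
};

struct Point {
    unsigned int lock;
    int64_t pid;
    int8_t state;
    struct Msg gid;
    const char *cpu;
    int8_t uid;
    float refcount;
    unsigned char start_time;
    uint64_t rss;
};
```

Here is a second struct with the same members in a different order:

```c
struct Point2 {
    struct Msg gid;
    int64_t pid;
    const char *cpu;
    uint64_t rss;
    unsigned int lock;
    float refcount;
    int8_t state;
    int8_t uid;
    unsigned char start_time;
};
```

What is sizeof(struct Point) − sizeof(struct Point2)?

16

Msg: @0: y [4B, align 4] → 4; +4 pad (align 8); @8: x [8B, align 8] → 16; @16: team [4B, align 4] → 20; +4 tail pad (align 8); size 24, align 8
@0: lock [4B, align 4] → 4
+4 pad (align 8)
@8: pid [8B, align 8] → 16
@16: state [1B, align 1] → 17
+7 pad (align 8)
@24: gid [24B, align 8] → 48
@48: cpu [8B, align 8] → 56
@56: uid [1B, align 1] → 57
+3 pad (align 4)
@60: refcount [4B, align 4] → 64
@64: start_time [1B, align 1] → 65
+7 pad (align 8)
@72: rss [8B, align 8] → 80
size 80, align 8
— Point2 —
@0: gid [24B, align 8] → 24
@24: pid [8B, align 8] → 32
@32: cpu [8B, align 8] → 40
@40: rss [8B, align 8] → 48
@48: lock [4B, align 4] → 52
@52: refcount [4B, align 4] → 56
@56: state [1B, align 1] → 57
@57: uid [1B, align 1] → 58
@58: start_time [1B, align 1] → 59
+5 tail pad (align 8)
size 64, align 8
80 − 64 = 16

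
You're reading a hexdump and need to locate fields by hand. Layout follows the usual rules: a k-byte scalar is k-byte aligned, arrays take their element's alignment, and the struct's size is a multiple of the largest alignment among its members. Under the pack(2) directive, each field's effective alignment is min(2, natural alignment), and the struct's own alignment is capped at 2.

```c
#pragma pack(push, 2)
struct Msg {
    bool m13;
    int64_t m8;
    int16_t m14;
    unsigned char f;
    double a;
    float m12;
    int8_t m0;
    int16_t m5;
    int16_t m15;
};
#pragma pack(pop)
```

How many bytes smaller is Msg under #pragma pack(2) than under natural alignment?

natural layout:
  0..1  m13  (1B, 1-aligned)
  1..8  -- padding (7B)
  8..16  m8  (8B, 8-aligned)
  16..18  m14  (2B, 2-aligned)
  18..19  f  (1B, 1-aligned)
  19..24  -- padding (5B)
  24..32  a  (8B, 8-aligned)
  32..36  m12  (4B, 4-aligned)
  36..37  m0  (1B, 1-aligned)
  37..38  -- padding (1B)
  38..40  m5  (2B, 2-aligned)
  40..42  m15  (2B, 2-aligned)
  42..48  -- tail padding (6B)
  sizeof = 48, alignof = 8
packed(2) layout:
  0..1  m13  (1B, 1-aligned)
  1..2  -- padding (1B)
  2..10  m8  (8B, 2-aligned)
  10..12  m14  (2B, 2-aligned)
  12..13  f  (1B, 1-aligned)
  13..14  -- padding (1B)
  14..22  a  (8B, 2-aligned)
  22..26  m12  (4B, 2-aligned)
  26..27  m0  (1B, 1-aligned)
  27..28  -- padding (1B)
  28..30  m5  (2B, 2-aligned)
  30..32  m15  (2B, 2-aligned)
  sizeof = 32, alignof = 2
48 − 32 = 16

16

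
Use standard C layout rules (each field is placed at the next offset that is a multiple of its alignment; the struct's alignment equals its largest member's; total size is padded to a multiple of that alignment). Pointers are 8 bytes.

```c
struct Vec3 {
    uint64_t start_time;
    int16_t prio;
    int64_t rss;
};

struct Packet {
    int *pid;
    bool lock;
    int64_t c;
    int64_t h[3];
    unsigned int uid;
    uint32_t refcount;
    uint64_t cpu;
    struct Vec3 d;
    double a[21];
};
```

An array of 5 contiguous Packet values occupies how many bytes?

1280

Vec3: 0..8  start_time  (8B, 8-aligned); 8..10  prio  (2B, 2-aligned); 10..16  -- padding (6B); 16..24  rss  (8B, 8-aligned); sizeof = 24, alignof = 8
0..8  pid  (8B, 8-aligned)
8..9  lock  (1B, 1-aligned)
9..16  -- padding (7B)
16..24  c  (8B, 8-aligned)
24..48  h  (24B, 8-aligned)
48..52  uid  (4B, 4-aligned)
52..56  refcount  (4B, 4-aligned)
56..64  cpu  (8B, 8-aligned)
64..88  d  (24B, 8-aligned)
88..256  a  (168B, 8-aligned)
sizeof = 256, alignof = 8
array of 5: 5 × 256 = 1280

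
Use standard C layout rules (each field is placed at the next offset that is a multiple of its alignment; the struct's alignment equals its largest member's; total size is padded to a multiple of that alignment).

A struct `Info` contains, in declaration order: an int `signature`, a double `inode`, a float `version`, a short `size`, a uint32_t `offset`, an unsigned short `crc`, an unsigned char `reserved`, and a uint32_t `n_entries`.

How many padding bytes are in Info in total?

11

0..4  signature  (4B, 4-aligned)
4..8  -- padding (4B)
8..16  inode  (8B, 8-aligned)
16..20  version  (4B, 4-aligned)
20..22  size  (2B, 2-aligned)
22..24  -- padding (2B)
24..28  offset  (4B, 4-aligned)
28..30  crc  (2B, 2-aligned)
30..31  reserved  (1B, 1-aligned)
31..32  -- padding (1B)
32..36  n_entries  (4B, 4-aligned)
36..40  -- tail padding (4B)
sizeof = 40, alignof = 8
data bytes 29, size 40 → padding 11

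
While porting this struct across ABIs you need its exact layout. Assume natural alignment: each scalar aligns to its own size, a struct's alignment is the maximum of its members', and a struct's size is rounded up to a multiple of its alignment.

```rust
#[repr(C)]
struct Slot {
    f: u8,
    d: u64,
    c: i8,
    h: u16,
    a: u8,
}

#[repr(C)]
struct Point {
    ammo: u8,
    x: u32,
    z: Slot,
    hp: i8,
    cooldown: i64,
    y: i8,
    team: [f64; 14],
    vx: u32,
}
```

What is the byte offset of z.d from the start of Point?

Slot: f at 0 (size 1, align 1) → ends 1; pad 7 to align 8 for d; d at 8 (size 8, align 8) → ends 16; c at 16 (size 1, align 1) → ends 17; pad 1 to align 2 for h; h at 18 (size 2, align 2) → ends 20; a at 20 (size 1, align 1) → ends 21; tail pad 3 to reach multiple of 8; total 24 bytes, alignment 8
ammo at 0 (size 1, align 1) → ends 1
pad 3 to align 4 for x
x at 4 (size 4, align 4) → ends 8
z at 8 (size 24, align 8) → ends 32
within Slot: d at 8
8 + 8 = 16

16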